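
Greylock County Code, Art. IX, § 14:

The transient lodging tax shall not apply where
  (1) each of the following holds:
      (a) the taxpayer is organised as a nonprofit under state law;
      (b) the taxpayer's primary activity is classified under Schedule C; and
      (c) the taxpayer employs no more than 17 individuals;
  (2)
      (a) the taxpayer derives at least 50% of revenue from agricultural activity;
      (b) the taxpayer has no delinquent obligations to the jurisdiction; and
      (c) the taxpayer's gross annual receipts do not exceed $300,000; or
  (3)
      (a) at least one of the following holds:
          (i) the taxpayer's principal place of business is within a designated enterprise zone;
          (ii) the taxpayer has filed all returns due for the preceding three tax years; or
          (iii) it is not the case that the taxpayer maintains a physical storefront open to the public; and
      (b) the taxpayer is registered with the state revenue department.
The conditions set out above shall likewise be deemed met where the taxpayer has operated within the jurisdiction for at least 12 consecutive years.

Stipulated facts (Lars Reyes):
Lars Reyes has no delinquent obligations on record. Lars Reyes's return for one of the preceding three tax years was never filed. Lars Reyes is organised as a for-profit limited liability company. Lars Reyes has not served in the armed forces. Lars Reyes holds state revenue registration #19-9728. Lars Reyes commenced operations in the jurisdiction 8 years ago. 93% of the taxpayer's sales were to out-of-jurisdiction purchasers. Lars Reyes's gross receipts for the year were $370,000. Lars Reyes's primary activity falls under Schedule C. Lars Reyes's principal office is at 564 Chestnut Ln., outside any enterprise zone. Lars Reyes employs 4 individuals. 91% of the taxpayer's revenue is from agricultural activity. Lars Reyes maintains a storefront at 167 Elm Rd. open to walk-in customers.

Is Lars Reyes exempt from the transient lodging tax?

No — not exempt.

(a) nonprofit — not satisfied.
(b) Schedule C activity — satisfied.
(c) ≤ 17 employees — met.
So (1) is not satisfied (F AND T AND T).
(a) ≥50% agricultural — met.
(b) no delinquency — satisfied.
(c) receipts ≤ $300,000 — not met.
(2): T AND T AND F → false.
(i) in enterprise zone — not satisfied.
(ii) returns current — not satisfied.
(iii) not (has storefront) — not met.
(a): F OR F OR F → false.
(b) state-registered — satisfied.
So (3) is not satisfied (F AND T).
Overall: F OR F OR F → false.
Exception (≥ 12 yrs in jurisdiction) — not satisfied.
Result: main false OR exception false → false.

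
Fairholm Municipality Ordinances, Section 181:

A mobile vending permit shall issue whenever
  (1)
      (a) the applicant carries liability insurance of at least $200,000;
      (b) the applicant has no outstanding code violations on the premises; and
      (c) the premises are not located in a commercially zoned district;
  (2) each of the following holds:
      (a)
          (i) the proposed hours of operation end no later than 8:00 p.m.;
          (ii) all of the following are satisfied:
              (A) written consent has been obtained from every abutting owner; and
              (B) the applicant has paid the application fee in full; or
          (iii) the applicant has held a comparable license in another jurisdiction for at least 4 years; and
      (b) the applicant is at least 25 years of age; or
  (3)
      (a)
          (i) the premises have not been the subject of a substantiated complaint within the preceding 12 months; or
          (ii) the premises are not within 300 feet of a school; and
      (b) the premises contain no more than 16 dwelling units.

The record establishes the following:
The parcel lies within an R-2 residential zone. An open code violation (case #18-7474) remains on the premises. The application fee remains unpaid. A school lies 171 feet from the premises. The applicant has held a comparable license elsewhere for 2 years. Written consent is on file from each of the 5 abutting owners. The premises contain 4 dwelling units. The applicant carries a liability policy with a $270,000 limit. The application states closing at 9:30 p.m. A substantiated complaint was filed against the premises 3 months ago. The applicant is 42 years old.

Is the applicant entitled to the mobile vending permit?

(a) insurance ≥ $200,000 — met.
(b) no code violations — not satisfied.
(c) not (commercially zoned) — holds.
So (1) is not satisfied (T AND F AND T).
(i) closes by 8 p.m. — not met.
(A) all abutters consent — met.
(B) fee paid — not met.
So (ii) is not satisfied (T AND F).
(iii) prior license ≥ 4 yr — fails.
(a) = F OR F OR F = false.
(b) age ≥ 25 — holds.
So (2) is not satisfied (F AND T).
(i) no complaint in 12 mo. — not satisfied.
(ii) ≥300 ft from school — fails.
(a) = F OR F = false.
(b) ≤ 16 units — met.
(3) = F AND T = false.
Overall: F OR F OR F → false.

No — denied.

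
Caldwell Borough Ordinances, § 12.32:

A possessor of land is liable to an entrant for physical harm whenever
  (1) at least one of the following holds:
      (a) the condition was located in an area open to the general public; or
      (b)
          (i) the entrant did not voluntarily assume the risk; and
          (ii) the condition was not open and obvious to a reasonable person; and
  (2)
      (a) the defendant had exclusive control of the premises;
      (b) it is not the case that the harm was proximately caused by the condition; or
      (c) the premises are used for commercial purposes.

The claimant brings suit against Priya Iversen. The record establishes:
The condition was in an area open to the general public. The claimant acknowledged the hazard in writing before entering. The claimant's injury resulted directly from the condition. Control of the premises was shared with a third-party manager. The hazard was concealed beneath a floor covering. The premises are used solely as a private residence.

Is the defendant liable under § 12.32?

No — not liable.

(a) public area — holds.
(i) no assumed risk — not met.
(ii) not open/obvious — satisfied.
(b): F AND T → false.
So (1) is satisfied (T OR F).
(a) exclusive control — not satisfied.
(b) not (proximate cause) — not satisfied.
(c) commercial use — not satisfied.
(2) = F OR F OR F = false.
So Overall is not satisfied (T AND F).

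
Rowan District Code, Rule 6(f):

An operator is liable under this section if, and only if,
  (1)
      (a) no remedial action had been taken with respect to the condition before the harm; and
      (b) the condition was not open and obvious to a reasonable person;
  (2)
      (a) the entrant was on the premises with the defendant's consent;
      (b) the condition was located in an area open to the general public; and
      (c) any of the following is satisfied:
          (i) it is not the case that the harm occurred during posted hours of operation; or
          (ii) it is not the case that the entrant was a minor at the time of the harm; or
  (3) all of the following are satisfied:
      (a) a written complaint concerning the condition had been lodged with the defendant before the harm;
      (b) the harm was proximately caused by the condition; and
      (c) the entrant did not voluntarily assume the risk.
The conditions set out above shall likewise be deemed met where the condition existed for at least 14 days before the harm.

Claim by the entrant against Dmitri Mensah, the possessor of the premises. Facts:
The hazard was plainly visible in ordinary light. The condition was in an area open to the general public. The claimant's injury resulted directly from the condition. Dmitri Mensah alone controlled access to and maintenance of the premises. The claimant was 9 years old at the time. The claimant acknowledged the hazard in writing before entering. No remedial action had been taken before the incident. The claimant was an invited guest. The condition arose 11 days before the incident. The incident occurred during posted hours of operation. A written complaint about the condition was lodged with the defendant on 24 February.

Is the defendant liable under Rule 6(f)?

(a) no remedial action — satisfied.
(b) not open/obvious — not satisfied.
So (1) is not satisfied (T AND F).
(a) consent to enter — holds.
(b) public area — met.
(i) not (during posted hours) — fails.
(ii) not (entrant a minor) — not met.
(c) = F OR F = false.
So (2) is not satisfied (T AND T AND F).
(a) complaint lodged — met.
(b) proximate cause — met.
(c) no assumed risk — not satisfied.
So (3) is not satisfied (T AND T AND F).
Overall: F OR F OR F → false.
Exception (condition ≥14 days old) — not satisfied.
Result: main false OR exception false → false.

No — not liable.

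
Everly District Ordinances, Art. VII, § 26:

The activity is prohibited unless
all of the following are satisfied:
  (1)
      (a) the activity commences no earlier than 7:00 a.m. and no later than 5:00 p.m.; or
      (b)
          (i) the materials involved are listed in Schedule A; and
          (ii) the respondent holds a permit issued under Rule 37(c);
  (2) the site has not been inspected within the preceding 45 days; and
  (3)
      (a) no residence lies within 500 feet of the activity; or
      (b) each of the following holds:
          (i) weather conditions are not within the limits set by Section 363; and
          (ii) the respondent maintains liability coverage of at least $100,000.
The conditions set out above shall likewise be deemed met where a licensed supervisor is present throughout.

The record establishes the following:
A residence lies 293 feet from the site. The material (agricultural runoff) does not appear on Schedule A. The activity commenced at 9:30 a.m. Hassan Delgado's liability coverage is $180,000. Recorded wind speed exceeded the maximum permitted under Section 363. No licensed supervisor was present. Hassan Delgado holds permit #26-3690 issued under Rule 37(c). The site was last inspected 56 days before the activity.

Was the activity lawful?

Yes — lawful.

(a) start within hours — holds.
(i) Schedule A material — not satisfied.
(ii) holds permit — met.
(b) = F AND T = false.
(1) = T OR F = true.
(2) not (site inspected) — holds.
(a) no residence in 500 ft — fails.
(i) not (weather ok) — holds.
(ii) coverage ≥ $100,000 — holds.
So (b) is satisfied (T AND T).
(3) = F OR T = true.
Overall: T AND T AND T → true.
Exception (supervisor present) — not satisfied.
Result: main true OR exception false → true.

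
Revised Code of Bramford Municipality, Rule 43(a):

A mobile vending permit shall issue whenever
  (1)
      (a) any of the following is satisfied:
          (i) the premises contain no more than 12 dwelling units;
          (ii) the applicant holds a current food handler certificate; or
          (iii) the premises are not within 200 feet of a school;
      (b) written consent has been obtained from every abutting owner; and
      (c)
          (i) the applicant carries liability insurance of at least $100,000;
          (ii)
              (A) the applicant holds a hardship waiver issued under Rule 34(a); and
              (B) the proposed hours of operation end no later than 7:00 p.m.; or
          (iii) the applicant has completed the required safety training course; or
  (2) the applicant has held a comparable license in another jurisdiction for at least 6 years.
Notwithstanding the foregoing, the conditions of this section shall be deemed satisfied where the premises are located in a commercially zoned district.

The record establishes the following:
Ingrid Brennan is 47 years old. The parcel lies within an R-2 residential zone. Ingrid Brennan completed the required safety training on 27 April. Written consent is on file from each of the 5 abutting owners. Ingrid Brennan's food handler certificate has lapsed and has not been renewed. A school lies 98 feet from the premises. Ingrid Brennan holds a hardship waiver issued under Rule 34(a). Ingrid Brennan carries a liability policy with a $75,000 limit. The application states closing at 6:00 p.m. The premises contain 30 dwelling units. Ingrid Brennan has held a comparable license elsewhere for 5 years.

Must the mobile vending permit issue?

No — denied.

(i) ≤ 12 units — not met.
(ii) food handler cert. — not met.
(iii) ≥200 ft from school — fails.
(a): F OR F OR F → false.
(b) all abutters consent — satisfied.
(i) insurance ≥ $100,000 — not met.
(A) hardship waiver — met.
(B) closes by 7 p.m. — met.
(ii): T AND T → true.
(iii) safety training — satisfied.
(c): F OR T OR T → true.
So (1) is not satisfied (F AND T AND T).
(2) prior license ≥ 6 yr — not met.
So Overall is not satisfied (F OR F).
Exception (commercially zoned) — not satisfied.
Result: main false OR exception false → false.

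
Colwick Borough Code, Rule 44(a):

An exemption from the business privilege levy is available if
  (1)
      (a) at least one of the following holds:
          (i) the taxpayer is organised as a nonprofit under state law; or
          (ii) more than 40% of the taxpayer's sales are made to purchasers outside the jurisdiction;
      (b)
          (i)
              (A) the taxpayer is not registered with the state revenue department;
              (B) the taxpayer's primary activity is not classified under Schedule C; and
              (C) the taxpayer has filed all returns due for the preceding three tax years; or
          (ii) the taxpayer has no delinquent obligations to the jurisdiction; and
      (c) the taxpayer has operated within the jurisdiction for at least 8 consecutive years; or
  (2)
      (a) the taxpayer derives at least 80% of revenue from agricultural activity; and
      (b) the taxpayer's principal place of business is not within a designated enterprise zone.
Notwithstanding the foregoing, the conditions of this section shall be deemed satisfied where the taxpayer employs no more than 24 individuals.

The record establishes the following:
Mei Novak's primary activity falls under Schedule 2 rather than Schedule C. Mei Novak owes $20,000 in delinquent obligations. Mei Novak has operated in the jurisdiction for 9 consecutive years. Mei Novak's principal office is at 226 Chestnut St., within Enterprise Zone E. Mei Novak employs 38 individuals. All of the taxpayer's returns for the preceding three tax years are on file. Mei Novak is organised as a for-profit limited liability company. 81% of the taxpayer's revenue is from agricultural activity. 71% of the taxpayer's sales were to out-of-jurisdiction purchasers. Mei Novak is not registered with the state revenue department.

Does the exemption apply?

Yes — exempt.

(i) nonprofit — not satisfied.
(ii) >40% out-of-jur. sales — met.
(a) = F OR T = true.
(A) not (state-registered) — holds.
(B) not (Schedule C activity) — holds.
(C) returns current — met.
(i): T AND T AND T → true.
(ii) no delinquency — not satisfied.
So (b) is satisfied (T OR F).
(c) ≥ 8 yrs in jurisdiction — holds.
(1): T AND T AND T → true.
(a) ≥80% agricultural — holds.
(b) not (in enterprise zone) — fails.
(2): T AND F → false.
Overall: T OR F → true.
Exception (≤ 24 employees) — not satisfied.
Result: main true OR exception false → true.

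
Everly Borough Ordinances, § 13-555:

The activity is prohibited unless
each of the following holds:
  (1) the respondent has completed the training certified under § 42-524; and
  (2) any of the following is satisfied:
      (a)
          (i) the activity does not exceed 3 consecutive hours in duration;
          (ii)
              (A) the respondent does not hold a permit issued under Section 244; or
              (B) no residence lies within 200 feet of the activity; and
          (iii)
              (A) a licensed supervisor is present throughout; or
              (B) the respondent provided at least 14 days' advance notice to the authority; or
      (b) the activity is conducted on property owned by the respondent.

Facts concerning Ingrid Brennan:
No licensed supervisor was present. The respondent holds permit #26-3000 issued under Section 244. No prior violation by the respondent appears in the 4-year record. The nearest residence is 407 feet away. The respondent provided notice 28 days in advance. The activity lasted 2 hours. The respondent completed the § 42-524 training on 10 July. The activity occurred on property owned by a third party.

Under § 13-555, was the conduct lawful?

(1) training certified — met.
(i) ≤ 3 hrs duration — met.
(A) not (holds permit) — not satisfied.
(B) no residence in 200 ft — met.
(ii) = F OR T = true.
(A) supervisor present — not met.
(B) ≥14 days' notice — holds.
(iii) = F OR T = true.
(a): T AND T AND T → true.
(b) own property — fails.
(2) = T OR F = true.
So Overall is satisfied (T AND T).

Yes — lawful.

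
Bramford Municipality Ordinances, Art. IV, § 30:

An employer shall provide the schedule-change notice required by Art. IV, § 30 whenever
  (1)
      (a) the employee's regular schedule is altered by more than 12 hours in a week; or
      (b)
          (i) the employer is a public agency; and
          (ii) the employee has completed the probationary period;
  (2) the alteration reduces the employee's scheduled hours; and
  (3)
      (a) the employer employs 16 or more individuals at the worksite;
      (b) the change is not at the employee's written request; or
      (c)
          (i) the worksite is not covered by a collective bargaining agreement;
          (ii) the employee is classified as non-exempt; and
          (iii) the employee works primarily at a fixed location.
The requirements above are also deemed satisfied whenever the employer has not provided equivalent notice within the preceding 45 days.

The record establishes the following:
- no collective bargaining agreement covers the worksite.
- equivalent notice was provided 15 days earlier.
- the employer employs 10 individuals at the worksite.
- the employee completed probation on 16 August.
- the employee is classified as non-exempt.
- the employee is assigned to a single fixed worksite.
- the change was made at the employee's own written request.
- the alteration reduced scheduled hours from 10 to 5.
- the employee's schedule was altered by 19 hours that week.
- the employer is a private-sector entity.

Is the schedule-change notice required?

(a) schedule shift > 12h — met.
(i) public agency — not met.
(ii) past probation — holds.
(b) = F AND T = false.
(1) = T OR F = true.
(2) hours reduced — satisfied.
(a) ≥ 16 at site — fails.
(b) not employee-requested — fails.
(i) no CBA — satisfied.
(ii) non-exempt — met.
(iii) fixed location — satisfied.
(c) = T AND T AND T = true.
(3): F OR F OR T → true.
Overall = T AND T AND T = true.
Exception (no recent notice) — not satisfied.
Result: main true OR exception false → true.

Yes — required.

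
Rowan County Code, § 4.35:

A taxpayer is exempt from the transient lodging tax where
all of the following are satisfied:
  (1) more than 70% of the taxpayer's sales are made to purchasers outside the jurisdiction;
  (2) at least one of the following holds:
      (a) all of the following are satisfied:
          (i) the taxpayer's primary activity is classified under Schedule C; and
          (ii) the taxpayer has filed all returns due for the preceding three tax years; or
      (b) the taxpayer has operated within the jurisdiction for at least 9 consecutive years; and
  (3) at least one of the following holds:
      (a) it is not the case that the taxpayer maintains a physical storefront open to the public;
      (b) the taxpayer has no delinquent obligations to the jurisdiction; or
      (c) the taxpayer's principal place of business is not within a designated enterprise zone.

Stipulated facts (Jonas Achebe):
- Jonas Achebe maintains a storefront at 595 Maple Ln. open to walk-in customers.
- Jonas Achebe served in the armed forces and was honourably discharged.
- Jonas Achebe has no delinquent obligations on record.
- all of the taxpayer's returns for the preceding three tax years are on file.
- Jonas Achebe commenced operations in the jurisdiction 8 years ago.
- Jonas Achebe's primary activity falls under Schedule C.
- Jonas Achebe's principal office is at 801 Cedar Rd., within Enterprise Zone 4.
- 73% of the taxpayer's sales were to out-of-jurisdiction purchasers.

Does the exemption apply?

Yes — exempt.

(1) >70% out-of-jur. sales — holds.
(i) Schedule C activity — holds.
(ii) returns current — satisfied.
So (a) is satisfied (T AND T).
(b) ≥ 9 yrs in jurisdiction — not met.
(2): T OR F → true.
(a) not (has storefront) — not met.
(b) no delinquency — met.
(c) not (in enterprise zone) — fails.
So (3) is satisfied (F OR T OR F).
Overall = T AND T AND T = true.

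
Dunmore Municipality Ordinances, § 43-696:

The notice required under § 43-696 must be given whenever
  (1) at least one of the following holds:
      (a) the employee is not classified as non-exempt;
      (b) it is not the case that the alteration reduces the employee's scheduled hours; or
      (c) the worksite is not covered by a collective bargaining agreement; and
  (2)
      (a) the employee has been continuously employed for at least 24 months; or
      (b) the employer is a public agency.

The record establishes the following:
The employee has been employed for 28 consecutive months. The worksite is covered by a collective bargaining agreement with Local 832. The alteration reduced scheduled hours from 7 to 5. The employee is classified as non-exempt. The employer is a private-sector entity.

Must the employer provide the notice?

(a) not (non-exempt) — not met.
(b) not (hours reduced) — fails.
(c) no CBA — not met.
So (1) is not satisfied (F OR F OR F).
(a) tenure ≥ 24 mo. — met.
(b) public agency — fails.
So (2) is satisfied (T OR F).
Overall = F AND T = false.

No — not required.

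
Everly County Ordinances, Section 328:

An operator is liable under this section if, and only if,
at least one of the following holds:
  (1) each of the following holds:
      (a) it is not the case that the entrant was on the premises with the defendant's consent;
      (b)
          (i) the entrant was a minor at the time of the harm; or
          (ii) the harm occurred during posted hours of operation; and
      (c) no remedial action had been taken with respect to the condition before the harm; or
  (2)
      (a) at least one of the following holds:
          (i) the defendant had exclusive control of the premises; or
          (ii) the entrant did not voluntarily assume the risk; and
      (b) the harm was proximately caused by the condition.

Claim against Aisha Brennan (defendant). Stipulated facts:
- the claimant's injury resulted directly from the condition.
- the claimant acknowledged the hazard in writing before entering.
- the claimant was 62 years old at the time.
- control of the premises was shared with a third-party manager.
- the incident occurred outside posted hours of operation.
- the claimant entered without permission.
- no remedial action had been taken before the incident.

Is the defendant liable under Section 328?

(a) not (consent to enter) — holds.
(i) entrant a minor — not satisfied.
(ii) during posted hours — not satisfied.
(b) = F OR F = false.
(c) no remedial action — satisfied.
So (1) is not satisfied (T AND F AND T).
(i) exclusive control — not met.
(ii) no assumed risk — not met.
(a) = F OR F = false.
(b) proximate cause — holds.
So (2) is not satisfied (F AND T).
So Overall is not satisfied (F OR F).

No — not liable.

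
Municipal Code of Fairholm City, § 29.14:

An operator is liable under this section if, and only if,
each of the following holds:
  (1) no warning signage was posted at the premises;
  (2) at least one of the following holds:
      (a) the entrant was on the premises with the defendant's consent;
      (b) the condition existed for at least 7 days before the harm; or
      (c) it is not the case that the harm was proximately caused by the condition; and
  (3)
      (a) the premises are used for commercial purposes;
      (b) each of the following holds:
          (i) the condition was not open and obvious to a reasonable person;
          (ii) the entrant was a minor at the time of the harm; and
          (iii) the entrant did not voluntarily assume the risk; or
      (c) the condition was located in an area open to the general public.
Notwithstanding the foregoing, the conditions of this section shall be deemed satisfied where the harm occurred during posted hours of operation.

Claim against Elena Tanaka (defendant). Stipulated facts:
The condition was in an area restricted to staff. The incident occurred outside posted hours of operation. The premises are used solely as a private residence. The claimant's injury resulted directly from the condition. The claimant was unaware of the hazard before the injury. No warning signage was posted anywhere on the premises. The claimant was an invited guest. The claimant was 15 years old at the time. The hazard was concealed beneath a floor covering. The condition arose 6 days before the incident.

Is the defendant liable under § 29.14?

Yes — liable.

(1) no signage posted — met.
(a) consent to enter — met.
(b) condition ≥7 days old — fails.
(c) not (proximate cause) — fails.
So (2) is satisfied (T OR F OR F).
(a) commercial use — not satisfied.
(i) not open/obvious — holds.
(ii) entrant a minor — holds.
(iii) no assumed risk — holds.
So (b) is satisfied (T AND T AND T).
(c) public area — fails.
(3) = F OR T OR F = true.
So Overall is satisfied (T AND T AND T).
Exception (during posted hours) — not satisfied.
Result: main true OR exception false → true.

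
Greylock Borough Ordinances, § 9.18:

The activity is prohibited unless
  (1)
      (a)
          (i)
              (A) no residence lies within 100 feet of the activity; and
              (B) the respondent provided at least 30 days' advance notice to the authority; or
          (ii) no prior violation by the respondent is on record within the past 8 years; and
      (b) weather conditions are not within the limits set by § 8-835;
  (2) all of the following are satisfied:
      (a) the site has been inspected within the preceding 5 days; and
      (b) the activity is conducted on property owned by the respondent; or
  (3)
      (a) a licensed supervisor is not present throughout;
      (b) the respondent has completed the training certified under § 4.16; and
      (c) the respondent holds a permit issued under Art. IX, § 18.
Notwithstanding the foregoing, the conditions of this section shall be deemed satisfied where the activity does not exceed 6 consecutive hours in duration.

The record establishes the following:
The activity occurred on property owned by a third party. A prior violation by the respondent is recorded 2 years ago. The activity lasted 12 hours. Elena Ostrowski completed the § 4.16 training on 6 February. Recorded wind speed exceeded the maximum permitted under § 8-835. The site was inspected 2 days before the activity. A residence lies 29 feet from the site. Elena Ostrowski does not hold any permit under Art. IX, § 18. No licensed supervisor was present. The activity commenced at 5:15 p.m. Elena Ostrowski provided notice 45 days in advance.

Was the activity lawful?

No — unlawful.

(A) no residence in 100 ft — fails.
(B) ≥30 days' notice — met.
So (i) is not satisfied (F AND T).
(ii) no prior violation — fails.
(a): F OR F → false.
(b) not (weather ok) — met.
(1): F AND T → false.
(a) site inspected — met.
(b) own property — not satisfied.
(2): T AND F → false.
(a) not (supervisor present) — satisfied.
(b) training certified — satisfied.
(c) holds permit — not satisfied.
So (3) is not satisfied (T AND T AND F).
Overall: F OR F OR F → false.
Exception (≤ 6 hrs duration) — not satisfied.
Result: main false OR exception false → false.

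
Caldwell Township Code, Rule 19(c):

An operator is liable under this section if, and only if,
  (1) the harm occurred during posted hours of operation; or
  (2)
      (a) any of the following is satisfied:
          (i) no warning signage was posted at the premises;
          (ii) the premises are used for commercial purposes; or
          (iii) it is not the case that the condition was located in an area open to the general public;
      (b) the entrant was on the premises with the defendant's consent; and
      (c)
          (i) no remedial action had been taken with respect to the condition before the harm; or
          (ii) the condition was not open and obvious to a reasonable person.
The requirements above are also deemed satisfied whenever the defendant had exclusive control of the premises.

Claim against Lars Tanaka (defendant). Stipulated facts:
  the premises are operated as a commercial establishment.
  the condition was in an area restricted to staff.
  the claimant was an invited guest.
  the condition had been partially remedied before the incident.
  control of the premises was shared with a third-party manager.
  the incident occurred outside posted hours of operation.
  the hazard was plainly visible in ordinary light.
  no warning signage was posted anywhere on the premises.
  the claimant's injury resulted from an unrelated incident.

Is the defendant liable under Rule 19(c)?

No — not liable.

(1) during posted hours — fails.
(i) no signage posted — met.
(ii) commercial use — holds.
(iii) not (public area) — holds.
(a): T OR T OR T → true.
(b) consent to enter — satisfied.
(i) no remedial action — fails.
(ii) not open/obvious — fails.
So (c) is not satisfied (F OR F).
(2) = T AND T AND F = false.
Overall = F OR F = false.
Exception (exclusive control) — not satisfied.
Result: main false OR exception false → false.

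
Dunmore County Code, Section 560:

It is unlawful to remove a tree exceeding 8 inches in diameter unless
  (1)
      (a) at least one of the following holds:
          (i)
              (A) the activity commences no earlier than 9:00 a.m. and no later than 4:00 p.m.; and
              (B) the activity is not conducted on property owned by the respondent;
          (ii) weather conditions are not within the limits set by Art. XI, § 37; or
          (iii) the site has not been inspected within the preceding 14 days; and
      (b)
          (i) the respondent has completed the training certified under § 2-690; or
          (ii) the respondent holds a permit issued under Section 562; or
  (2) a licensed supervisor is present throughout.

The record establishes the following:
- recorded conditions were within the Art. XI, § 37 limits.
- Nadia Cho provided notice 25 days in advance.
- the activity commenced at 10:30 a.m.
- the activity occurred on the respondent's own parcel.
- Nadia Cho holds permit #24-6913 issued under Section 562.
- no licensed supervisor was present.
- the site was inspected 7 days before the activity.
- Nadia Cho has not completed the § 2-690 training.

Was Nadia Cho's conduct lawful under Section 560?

No — unlawful.

(A) start within hours — met.
(B) not (own property) — fails.
(i): T AND F → false.
(ii) not (weather ok) — not met.
(iii) not (site inspected) — not satisfied.
(a) = F OR F OR F = false.
(i) training certified — not met.
(ii) holds permit — holds.
(b): F OR T → true.
(1) = F AND T = false.
(2) supervisor present — not satisfied.
So Overall is not satisfied (F OR F).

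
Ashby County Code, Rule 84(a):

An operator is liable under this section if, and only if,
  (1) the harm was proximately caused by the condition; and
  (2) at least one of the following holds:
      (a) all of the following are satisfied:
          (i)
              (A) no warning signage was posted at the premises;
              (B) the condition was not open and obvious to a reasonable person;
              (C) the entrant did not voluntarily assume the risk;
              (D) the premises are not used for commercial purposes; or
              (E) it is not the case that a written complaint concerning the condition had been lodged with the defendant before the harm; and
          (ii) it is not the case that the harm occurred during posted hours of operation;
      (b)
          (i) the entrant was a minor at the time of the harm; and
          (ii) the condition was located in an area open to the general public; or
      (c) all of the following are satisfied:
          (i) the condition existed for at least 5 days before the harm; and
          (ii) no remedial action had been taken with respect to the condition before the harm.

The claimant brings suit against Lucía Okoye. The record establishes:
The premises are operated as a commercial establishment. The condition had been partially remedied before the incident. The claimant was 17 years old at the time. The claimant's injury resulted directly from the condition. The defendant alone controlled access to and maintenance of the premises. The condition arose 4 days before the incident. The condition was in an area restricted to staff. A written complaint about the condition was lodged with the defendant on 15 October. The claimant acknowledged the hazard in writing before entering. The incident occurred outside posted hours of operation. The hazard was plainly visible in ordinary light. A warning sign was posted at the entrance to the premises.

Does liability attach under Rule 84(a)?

(1) proximate cause — met.
(A) no signage posted — not satisfied.
(B) not open/obvious — fails.
(C) no assumed risk — not met.
(D) not (commercial use) — fails.
(E) not (complaint lodged) — not met.
So (i) is not satisfied (F OR F OR F OR F OR F).
(ii) not (during posted hours) — met.
(a) = F AND T = false.
(i) entrant a minor — met.
(ii) public area — not satisfied.
So (b) is not satisfied (T AND F).
(i) condition ≥5 days old — not met.
(ii) no remedial action — not met.
(c): F AND F → false.
So (2) is not satisfied (F OR F OR F).
Overall = T AND F = false.

No — not liable.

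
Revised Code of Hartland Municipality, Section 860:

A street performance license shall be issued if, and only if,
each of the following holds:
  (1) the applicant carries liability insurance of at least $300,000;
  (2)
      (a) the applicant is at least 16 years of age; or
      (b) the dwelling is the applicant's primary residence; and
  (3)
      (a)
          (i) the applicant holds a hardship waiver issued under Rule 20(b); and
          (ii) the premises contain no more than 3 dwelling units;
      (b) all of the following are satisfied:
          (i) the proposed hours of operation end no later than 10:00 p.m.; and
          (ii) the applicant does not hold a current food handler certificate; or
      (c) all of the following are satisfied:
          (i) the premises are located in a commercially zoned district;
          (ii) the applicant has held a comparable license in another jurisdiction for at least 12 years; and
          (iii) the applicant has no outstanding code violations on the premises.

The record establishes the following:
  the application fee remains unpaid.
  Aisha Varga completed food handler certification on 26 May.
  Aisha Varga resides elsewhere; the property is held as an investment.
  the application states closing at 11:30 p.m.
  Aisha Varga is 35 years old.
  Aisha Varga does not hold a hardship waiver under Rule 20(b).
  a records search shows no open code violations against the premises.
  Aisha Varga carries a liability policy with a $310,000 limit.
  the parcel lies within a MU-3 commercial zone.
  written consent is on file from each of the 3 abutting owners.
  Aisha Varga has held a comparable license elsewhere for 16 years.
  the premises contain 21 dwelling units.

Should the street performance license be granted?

Yes — granted.

(1) insurance ≥ $300,000 — met.
(a) age ≥ 16 — holds.
(b) primary residence — not met.
So (2) is satisfied (T OR F).
(i) hardship waiver — not met.
(ii) ≤ 3 units — fails.
(a): F AND F → false.
(i) closes by 10 p.m. — not satisfied.
(ii) not (food handler cert.) — not satisfied.
(b) = F AND F = false.
(i) commercially zoned — satisfied.
(ii) prior license ≥ 12 yr — satisfied.
(iii) no code violations — holds.
(c) = T AND T AND T = true.
(3): F OR F OR T → true.
Overall: T AND T AND T → true.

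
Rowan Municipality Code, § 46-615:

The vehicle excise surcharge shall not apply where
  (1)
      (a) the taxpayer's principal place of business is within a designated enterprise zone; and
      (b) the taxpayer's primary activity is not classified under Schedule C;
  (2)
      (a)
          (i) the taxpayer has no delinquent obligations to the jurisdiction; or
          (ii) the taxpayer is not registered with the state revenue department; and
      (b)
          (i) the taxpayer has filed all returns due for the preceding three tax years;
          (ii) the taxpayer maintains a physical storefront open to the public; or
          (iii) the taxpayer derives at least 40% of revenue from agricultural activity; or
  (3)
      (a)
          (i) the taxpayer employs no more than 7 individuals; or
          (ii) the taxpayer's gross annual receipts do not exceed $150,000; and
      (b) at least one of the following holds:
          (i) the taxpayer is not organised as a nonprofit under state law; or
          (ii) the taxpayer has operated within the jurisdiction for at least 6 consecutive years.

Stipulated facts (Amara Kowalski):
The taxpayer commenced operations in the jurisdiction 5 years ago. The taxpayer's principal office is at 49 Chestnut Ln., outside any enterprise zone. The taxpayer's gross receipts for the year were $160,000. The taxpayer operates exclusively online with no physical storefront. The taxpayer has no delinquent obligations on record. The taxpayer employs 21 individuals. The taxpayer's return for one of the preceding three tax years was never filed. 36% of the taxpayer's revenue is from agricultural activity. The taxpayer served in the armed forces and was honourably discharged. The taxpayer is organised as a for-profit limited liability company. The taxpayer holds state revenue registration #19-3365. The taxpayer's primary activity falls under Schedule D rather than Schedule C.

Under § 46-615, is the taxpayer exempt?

(a) in enterprise zone — fails.
(b) not (Schedule C activity) — holds.
So (1) is not satisfied (F AND T).
(i) no delinquency — met.
(ii) not (state-registered) — not satisfied.
(a) = T OR F = true.
(i) returns current — fails.
(ii) has storefront — not met.
(iii) ≥40% agricultural — fails.
So (b) is not satisfied (F OR F OR F).
So (2) is not satisfied (T AND F).
(i) ≤ 7 employees — not satisfied.
(ii) receipts ≤ $150,000 — not satisfied.
So (a) is not satisfied (F OR F).
(i) not (nonprofit) — met.
(ii) ≥ 6 yrs in jurisdiction — fails.
(b): T OR F → true.
So (3) is not satisfied (F AND T).
Overall = F OR F OR F = false.

No — not exempt.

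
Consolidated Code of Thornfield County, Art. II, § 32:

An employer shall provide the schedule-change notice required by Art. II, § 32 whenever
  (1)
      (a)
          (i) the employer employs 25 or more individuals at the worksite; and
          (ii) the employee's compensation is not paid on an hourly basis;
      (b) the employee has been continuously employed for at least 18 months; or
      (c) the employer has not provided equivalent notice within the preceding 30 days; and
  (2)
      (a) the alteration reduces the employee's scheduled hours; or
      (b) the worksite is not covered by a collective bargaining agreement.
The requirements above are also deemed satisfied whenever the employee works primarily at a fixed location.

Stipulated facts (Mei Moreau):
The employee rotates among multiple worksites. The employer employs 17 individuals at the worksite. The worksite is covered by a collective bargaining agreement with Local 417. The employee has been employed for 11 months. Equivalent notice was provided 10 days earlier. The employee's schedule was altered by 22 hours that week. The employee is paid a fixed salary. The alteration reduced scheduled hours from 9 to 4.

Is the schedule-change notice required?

(i) ≥ 25 at site — not satisfied.
(ii) not (hourly-paid) — met.
So (a) is not satisfied (F AND T).
(b) tenure ≥ 18 mo. — fails.
(c) no recent notice — not satisfied.
(1): F OR F OR F → false.
(a) hours reduced — holds.
(b) no CBA — not met.
(2): T OR F → true.
So Overall is not satisfied (F AND T).
Exception (fixed location) — not satisfied.
Result: main false OR exception false → false.

No — not required.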